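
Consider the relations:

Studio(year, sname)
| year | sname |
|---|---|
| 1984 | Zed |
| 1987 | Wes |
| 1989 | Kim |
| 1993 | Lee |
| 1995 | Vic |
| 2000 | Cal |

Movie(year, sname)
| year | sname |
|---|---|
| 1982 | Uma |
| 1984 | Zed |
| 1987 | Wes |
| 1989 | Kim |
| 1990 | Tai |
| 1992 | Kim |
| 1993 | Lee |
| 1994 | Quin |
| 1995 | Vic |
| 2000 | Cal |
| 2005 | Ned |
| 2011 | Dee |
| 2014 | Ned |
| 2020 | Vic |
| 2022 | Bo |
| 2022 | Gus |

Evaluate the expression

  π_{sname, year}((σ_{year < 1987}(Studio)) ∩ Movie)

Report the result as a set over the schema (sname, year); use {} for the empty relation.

σ[year < 1987]: keep tuples satisfying year < 1987 → {(1984, Zed)}
Intersection: {(1984, Zed)} with {(1982, Uma), (1984, Zed), (1987, Wes), (1989, Kim), (1990, Tai), (1992, Kim), (1993, Lee), (1994, Quin), (1995, Vic), (2000, Cal), (2005, Ned), (2011, Dee), (2014, Ned), (2020, Vic), (2022, Bo), (2022, Gus)} → {(1984, Zed)}
Keep only column(s) sname, year: {(Zed, 1984)}

{(Zed, 1984)}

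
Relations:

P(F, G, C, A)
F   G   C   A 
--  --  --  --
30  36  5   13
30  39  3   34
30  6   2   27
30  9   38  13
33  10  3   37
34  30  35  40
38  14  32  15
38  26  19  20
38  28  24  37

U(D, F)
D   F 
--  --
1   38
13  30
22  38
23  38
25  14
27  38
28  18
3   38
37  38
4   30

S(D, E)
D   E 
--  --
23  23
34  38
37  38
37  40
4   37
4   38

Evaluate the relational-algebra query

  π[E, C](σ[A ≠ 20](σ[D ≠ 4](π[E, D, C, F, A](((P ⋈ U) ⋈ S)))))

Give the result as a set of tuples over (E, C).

{(23, 24), (23, 32), (38, 24), (38, 32), (40, 24), (40, 32)}

Natural join on F: {(30, 36, 5, 13, 13), (30, 36, 5, 13, 4), (30, 39, 3, 34, 13), (30, 39, 3, 34, 4), (30, 6, 2, 27, 13), (30, 6, 2, 27, 4), (30, 9, 38, 13, 13), (30, 9, 38, 13, 4), (38, 14, 32, 15, 1), (38, 14, 32, 15, 22), (38, 14, 32, 15, 23), (38, 14, 32, 15, 27), (38, 14, 32, 15, 3), (38, 14, 32, 15, 37), (38, 26, 19, 20, 1), (38, 26, 19, 20, 22), (38, 26, 19, 20, 23), (38, 26, 19, 20, 27), (38, 26, 19, 20, 3), (38, 26, 19, 20, 37), (38, 28, 24, 37, 1), (38, 28, 24, 37, 22), (38, 28, 24, 37, 23), (38, 28, 24, 37, 27), (38, 28, 24, 37, 3), (38, 28, 24, 37, 37)}
Natural join on D: {(30, 36, 5, 13, 4, 37), (30, 36, 5, 13, 4, 38), (30, 39, 3, 34, 4, 37), (30, 39, 3, 34, 4, 38), (30, 6, 2, 27, 4, 37), (30, 6, 2, 27, 4, 38), (30, 9, 38, 13, 4, 37), (30, 9, 38, 13, 4, 38), (38, 14, 32, 15, 23, 23), (38, 14, 32, 15, 37, 38), (38, 14, 32, 15, 37, 40), (38, 26, 19, 20, 23, 23), (38, 26, 19, 20, 37, 38), (38, 26, 19, 20, 37, 40), (38, 28, 24, 37, 23, 23), (38, 28, 24, 37, 37, 38), (38, 28, 24, 37, 37, 40)}
Keep only column(s) E, D, C, F, A: {(23, 23, 19, 38, 20), (23, 23, 24, 38, 37), (23, 23, 32, 38, 15), (37, 4, 2, 30, 27), (37, 4, 3, 30, 34), (37, 4, 38, 30, 13), (37, 4, 5, 30, 13), (38, 37, 19, 38, 20), (38, 37, 24, 38, 37), (38, 37, 32, 38, 15), (38, 4, 2, 30, 27), (38, 4, 3, 30, 34), (38, 4, 38, 30, 13), (38, 4, 5, 30, 13), (40, 37, 19, 38, 20), (40, 37, 24, 38, 37), (40, 37, 32, 38, 15)}
σ[D ≠ 4]: keep tuples satisfying D ≠ 4 → {(23, 23, 19, 38, 20), (23, 23, 24, 38, 37), (23, 23, 32, 38, 15), (38, 37, 19, 38, 20), (38, 37, 24, 38, 37), (38, 37, 32, 38, 15), (40, 37, 19, 38, 20), (40, 37, 24, 38, 37), (40, 37, 32, 38, 15)}
σ[A ≠ 20]: keep tuples satisfying A ≠ 20 → {(23, 23, 24, 38, 37), (23, 23, 32, 38, 15), (38, 37, 24, 38, 37), (38, 37, 32, 38, 15), (40, 37, 24, 38, 37), (40, 37, 32, 38, 15)}
Keep only column(s) E, C: {(23, 24), (23, 32), (38, 24), (38, 32), (40, 24), (40, 32)}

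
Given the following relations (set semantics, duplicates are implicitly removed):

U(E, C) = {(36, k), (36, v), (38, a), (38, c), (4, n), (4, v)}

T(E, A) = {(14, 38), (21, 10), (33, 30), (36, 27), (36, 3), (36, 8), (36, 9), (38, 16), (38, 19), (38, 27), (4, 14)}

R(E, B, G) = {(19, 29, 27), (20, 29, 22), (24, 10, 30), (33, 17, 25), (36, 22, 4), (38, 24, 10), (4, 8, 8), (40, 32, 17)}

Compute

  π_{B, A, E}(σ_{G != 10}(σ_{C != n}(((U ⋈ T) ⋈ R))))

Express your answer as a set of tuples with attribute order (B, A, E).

{(22, 27, 36), (22, 3, 36), (22, 8, 36), (22, 9, 36), (8, 14, 4)}

Natural join on E: {(36, k, 27), (36, k, 3), (36, k, 8), (36, k, 9), (36, v, 27), (36, v, 3), (36, v, 8), (36, v, 9), (38, a, 16), (38, a, 19), (38, a, 27), (38, c, 16), (38, c, 19), (38, c, 27), (4, n, 14), (4, v, 14)}
Natural join on E: {(36, k, 27, 22, 4), (36, k, 3, 22, 4), (36, k, 8, 22, 4), (36, k, 9, 22, 4), (36, v, 27, 22, 4), (36, v, 3, 22, 4), (36, v, 8, 22, 4), (36, v, 9, 22, 4), (38, a, 16, 24, 10), (38, a, 19, 24, 10), (38, a, 27, 24, 10), (38, c, 16, 24, 10), (38, c, 19, 24, 10), (38, c, 27, 24, 10), (4, n, 14, 8, 8), (4, v, 14, 8, 8)}
Filtering on C != n leaves {(36, k, 27, 22, 4), (36, k, 3, 22, 4), (36, k, 8, 22, 4), (36, k, 9, 22, 4), (36, v, 27, 22, 4), (36, v, 3, 22, 4), (36, v, 8, 22, 4), (36, v, 9, 22, 4), (38, a, 16, 24, 10), (38, a, 19, 24, 10), (38, a, 27, 24, 10), (38, c, 16, 24, 10), (38, c, 19, 24, 10), (38, c, 27, 24, 10), (4, v, 14, 8, 8)}.
Filtering on G != 10 leaves {(36, k, 27, 22, 4), (36, k, 3, 22, 4), (36, k, 8, 22, 4), (36, k, 9, 22, 4), (36, v, 27, 22, 4), (36, v, 3, 22, 4), (36, v, 8, 22, 4), (36, v, 9, 22, 4), (4, v, 14, 8, 8)}.
π_{B, A, E} gives {(22, 27, 36), (22, 3, 36), (22, 8, 36), (22, 9, 36), (8, 14, 4)} (4 duplicate(s) eliminated).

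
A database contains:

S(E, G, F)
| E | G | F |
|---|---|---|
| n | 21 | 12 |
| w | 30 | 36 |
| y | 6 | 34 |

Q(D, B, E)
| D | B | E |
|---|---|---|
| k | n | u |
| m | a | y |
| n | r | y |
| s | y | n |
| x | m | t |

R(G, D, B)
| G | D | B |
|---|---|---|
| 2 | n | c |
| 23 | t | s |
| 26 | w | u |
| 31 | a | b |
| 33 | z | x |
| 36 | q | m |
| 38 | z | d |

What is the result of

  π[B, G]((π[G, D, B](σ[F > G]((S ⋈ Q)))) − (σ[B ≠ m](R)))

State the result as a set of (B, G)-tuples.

{(a, 6), (r, 6)}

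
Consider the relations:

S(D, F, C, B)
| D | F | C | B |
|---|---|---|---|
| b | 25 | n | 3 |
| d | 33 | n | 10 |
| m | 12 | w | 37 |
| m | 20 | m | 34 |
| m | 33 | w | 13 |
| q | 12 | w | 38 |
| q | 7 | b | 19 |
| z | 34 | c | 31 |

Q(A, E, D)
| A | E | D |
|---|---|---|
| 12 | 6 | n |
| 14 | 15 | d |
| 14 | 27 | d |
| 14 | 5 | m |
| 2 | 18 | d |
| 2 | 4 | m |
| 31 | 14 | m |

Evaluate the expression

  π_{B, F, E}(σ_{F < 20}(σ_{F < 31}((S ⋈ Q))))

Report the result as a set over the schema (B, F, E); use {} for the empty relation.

{(37, 12, 14), (37, 12, 4), (37, 12, 5)}

Joining S and Q on D yields {(d, 33, n, 10, 14, 15), (d, 33, n, 10, 14, 27), (d, 33, n, 10, 2, 18), (m, 12, w, 37, 14, 5), (m, 12, w, 37, 2, 4), (m, 12, w, 37, 31, 14), (m, 20, m, 34, 14, 5), (m, 20, m, 34, 2, 4), (m, 20, m, 34, 31, 14), (m, 33, w, 13, 14, 5), (m, 33, w, 13, 2, 4), (m, 33, w, 13, 31, 14)}.
Filtering on F < 31 leaves {(m, 12, w, 37, 14, 5), (m, 12, w, 37, 2, 4), (m, 12, w, 37, 31, 14), (m, 20, m, 34, 14, 5), (m, 20, m, 34, 2, 4), (m, 20, m, 34, 31, 14)}.
Filtering on F < 20 leaves {(m, 12, w, 37, 14, 5), (m, 12, w, 37, 2, 4), (m, 12, w, 37, 31, 14)}.
π[B, F, E]: project onto (B, F, E) → {(37, 12, 14), (37, 12, 4), (37, 12, 5)}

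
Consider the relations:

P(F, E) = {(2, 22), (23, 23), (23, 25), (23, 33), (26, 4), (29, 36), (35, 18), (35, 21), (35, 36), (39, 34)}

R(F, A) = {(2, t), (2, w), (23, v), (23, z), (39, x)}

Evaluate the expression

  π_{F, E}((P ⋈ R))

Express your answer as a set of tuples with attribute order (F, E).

Joining P and R on F yields {(2, 22, t), (2, 22, w), (23, 23, v), (23, 23, z), (23, 25, v), (23, 25, z), (23, 33, v), (23, 33, z), (39, 34, x)}.
π[F, E]: project onto (F, E) (4 duplicate(s) eliminated) → {(2, 22), (23, 23), (23, 25), (23, 33), (39, 34)}

{(2, 22), (23, 23), (23, 25), (23, 33), (39, 34)}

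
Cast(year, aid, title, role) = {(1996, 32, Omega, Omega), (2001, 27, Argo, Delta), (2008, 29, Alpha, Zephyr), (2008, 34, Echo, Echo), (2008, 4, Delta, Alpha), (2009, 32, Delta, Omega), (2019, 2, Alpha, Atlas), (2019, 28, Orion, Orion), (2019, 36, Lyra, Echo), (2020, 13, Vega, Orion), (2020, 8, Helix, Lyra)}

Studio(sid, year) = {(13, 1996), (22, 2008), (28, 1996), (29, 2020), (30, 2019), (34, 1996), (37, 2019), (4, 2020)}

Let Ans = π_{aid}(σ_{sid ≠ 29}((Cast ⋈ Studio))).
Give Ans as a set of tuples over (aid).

{13, 2, 28, 29, 32, 34, 36, 4, 8}

Cast ⋈ Studio (natural join on year): {(1996, 32, Omega, Omega, 13), (1996, 32, Omega, Omega, 28), (1996, 32, Omega, Omega, 34), (2008, 29, Alpha, Zephyr, 22), (2008, 34, Echo, Echo, 22), (2008, 4, Delta, Alpha, 22), (2019, 2, Alpha, Atlas, 30), (2019, 2, Alpha, Atlas, 37), (2019, 28, Orion, Orion, 30), (2019, 28, Orion, Orion, 37), (2019, 36, Lyra, Echo, 30), (2019, 36, Lyra, Echo, 37), (2020, 13, Vega, Orion, 29), (2020, 13, Vega, Orion, 4), (2020, 8, Helix, Lyra, 29), (2020, 8, Helix, Lyra, 4)}
Apply σ_{sid ≠ 29}; surviving tuples: {(1996, 32, Omega, Omega, 13), (1996, 32, Omega, Omega, 28), (1996, 32, Omega, Omega, 34), (2008, 29, Alpha, Zephyr, 22), (2008, 34, Echo, Echo, 22), (2008, 4, Delta, Alpha, 22), (2019, 2, Alpha, Atlas, 30), (2019, 2, Alpha, Atlas, 37), (2019, 28, Orion, Orion, 30), (2019, 28, Orion, Orion, 37), (2019, 36, Lyra, Echo, 30), (2019, 36, Lyra, Echo, 37), (2020, 13, Vega, Orion, 4), (2020, 8, Helix, Lyra, 4)}
Projecting to aid (5 duplicate(s) eliminated): {13, 2, 28, 29, 32, 34, 36, 4, 8}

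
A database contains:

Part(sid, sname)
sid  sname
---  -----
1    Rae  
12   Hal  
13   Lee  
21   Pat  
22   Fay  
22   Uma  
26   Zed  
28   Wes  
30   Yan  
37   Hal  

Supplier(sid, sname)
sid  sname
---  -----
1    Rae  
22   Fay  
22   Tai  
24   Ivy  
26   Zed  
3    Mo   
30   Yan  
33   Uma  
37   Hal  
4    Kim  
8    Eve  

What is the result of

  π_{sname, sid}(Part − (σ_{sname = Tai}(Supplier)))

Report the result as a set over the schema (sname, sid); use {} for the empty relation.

Selection sname = Tai: {(22, Tai)}
Difference: {(1, Rae), (12, Hal), (13, Lee), (21, Pat), (22, Fay), (22, Uma), (26, Zed), (28, Wes), (30, Yan), (37, Hal)} with {(22, Tai)} → {(1, Rae), (12, Hal), (13, Lee), (21, Pat), (22, Fay), (22, Uma), (26, Zed), (28, Wes), (30, Yan), (37, Hal)}
Projecting to sname, sid: {(Fay, 22), (Hal, 12), (Hal, 37), (Lee, 13), (Pat, 21), (Rae, 1), (Uma, 22), (Wes, 28), (Yan, 30), (Zed, 26)}

{(Fay, 22), (Hal, 12), (Hal, 37), (Lee, 13), (Pat, 21), (Rae, 1), (Uma, 22), (Wes, 28), (Yan, 30), (Zed, 26)}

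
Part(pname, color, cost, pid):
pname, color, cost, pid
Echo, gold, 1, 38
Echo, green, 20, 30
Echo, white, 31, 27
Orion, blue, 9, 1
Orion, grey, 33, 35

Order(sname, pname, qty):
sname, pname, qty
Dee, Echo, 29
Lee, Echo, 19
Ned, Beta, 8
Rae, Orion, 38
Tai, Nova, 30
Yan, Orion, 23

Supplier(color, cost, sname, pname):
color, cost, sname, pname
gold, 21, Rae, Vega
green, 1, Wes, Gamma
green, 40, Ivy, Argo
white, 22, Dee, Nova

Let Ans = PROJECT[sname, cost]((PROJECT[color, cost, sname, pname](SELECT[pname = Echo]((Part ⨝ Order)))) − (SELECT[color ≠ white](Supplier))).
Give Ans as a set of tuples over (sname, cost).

{(Dee, 1), (Dee, 20), (Dee, 31), (Lee, 1), (Lee, 20), (Lee, 31)}

Joining Part and Order on pname yields {(Echo, gold, 1, 38, Dee, 29), (Echo, gold, 1, 38, Lee, 19), (Echo, green, 20, 30, Dee, 29), (Echo, green, 20, 30, Lee, 19), (Echo, white, 31, 27, Dee, 29), (Echo, white, 31, 27, Lee, 19), (Orion, blue, 9, 1, Rae, 38), (Orion, blue, 9, 1, Yan, 23), (Orion, grey, 33, 35, Rae, 38), (Orion, grey, 33, 35, Yan, 23)}.
Selection pname = Echo: {(Echo, gold, 1, 38, Dee, 29), (Echo, gold, 1, 38, Lee, 19), (Echo, green, 20, 30, Dee, 29), (Echo, green, 20, 30, Lee, 19), (Echo, white, 31, 27, Dee, 29), (Echo, white, 31, 27, Lee, 19)}
π_{color, cost, sname, pname} gives {(gold, 1, Dee, Echo), (gold, 1, Lee, Echo), (green, 20, Dee, Echo), (green, 20, Lee, Echo), (white, 31, Dee, Echo), (white, 31, Lee, Echo)}.
Selection color ≠ white: {(gold, 21, Rae, Vega), (green, 1, Wes, Gamma), (green, 40, Ivy, Argo)}
Difference: {(gold, 1, Dee, Echo), (gold, 1, Lee, Echo), (green, 20, Dee, Echo), (green, 20, Lee, Echo), (white, 31, Dee, Echo), (white, 31, Lee, Echo)} with {(gold, 21, Rae, Vega), (green, 1, Wes, Gamma), (green, 40, Ivy, Argo)} → {(gold, 1, Dee, Echo), (gold, 1, Lee, Echo), (green, 20, Dee, Echo), (green, 20, Lee, Echo), (white, 31, Dee, Echo), (white, 31, Lee, Echo)}
π_{sname, cost} gives {(Dee, 1), (Dee, 20), (Dee, 31), (Lee, 1), (Lee, 20), (Lee, 31)}.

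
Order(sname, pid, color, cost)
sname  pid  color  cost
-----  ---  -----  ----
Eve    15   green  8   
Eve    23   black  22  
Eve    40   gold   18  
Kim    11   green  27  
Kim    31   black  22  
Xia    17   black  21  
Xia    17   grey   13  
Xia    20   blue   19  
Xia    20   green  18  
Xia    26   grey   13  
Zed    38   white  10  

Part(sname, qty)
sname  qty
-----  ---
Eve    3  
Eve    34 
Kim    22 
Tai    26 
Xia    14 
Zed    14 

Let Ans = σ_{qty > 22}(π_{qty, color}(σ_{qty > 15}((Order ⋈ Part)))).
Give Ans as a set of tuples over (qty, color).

{(34, black), (34, gold), (34, green)}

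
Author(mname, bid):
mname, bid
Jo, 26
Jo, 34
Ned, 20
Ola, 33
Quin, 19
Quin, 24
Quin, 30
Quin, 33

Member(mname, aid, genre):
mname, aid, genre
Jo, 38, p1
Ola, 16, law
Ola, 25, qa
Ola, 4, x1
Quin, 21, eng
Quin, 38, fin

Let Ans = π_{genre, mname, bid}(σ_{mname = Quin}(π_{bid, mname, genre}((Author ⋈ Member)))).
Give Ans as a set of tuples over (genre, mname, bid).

Joining Author and Member on mname yields {(Jo, 26, 38, p1), (Jo, 34, 38, p1), (Ola, 33, 16, law), (Ola, 33, 25, qa), (Ola, 33, 4, x1), (Quin, 19, 21, eng), (Quin, 19, 38, fin), (Quin, 24, 21, eng), (Quin, 24, 38, fin), (Quin, 30, 21, eng), (Quin, 30, 38, fin), (Quin, 33, 21, eng), (Quin, 33, 38, fin)}.
Keep only column(s) bid, mname, genre: {(19, Quin, eng), (19, Quin, fin), (24, Quin, eng), (24, Quin, fin), (26, Jo, p1), (30, Quin, eng), (30, Quin, fin), (33, Ola, law), (33, Ola, qa), (33, Ola, x1), (33, Quin, eng), (33, Quin, fin), (34, Jo, p1)}
Apply σ_{mname = Quin}; surviving tuples: {(19, Quin, eng), (19, Quin, fin), (24, Quin, eng), (24, Quin, fin), (30, Quin, eng), (30, Quin, fin), (33, Quin, eng), (33, Quin, fin)}
Keep only column(s) genre, mname, bid: {(eng, Quin, 19), (eng, Quin, 24), (eng, Quin, 30), (eng, Quin, 33), (fin, Quin, 19), (fin, Quin, 24), (fin, Quin, 30), (fin, Quin, 33)}

{(eng, Quin, 19), (eng, Quin, 24), (eng, Quin, 30), (eng, Quin, 33), (fin, Quin, 19), (fin, Quin, 24), (fin, Quin, 30), (fin, Quin, 33)}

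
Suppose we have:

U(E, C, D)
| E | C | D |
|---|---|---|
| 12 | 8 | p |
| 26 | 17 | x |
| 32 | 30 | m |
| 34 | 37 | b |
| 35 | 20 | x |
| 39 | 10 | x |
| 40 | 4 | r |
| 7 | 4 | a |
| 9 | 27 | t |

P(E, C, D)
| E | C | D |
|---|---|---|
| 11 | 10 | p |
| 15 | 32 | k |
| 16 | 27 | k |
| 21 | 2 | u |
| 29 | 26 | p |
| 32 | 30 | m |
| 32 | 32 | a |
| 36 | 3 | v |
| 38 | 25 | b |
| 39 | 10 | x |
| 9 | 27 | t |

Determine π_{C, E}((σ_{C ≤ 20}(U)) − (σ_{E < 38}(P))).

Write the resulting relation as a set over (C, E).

Apply σ_{C ≤ 20}; surviving tuples: {(12, 8, p), (26, 17, x), (35, 20, x), (39, 10, x), (40, 4, r), (7, 4, a)}
Apply σ_{E < 38}; surviving tuples: {(11, 10, p), (15, 32, k), (16, 27, k), (21, 2, u), (29, 26, p), (32, 30, m), (32, 32, a), (36, 3, v), (9, 27, t)}
Taking the difference: {(12, 8, p), (26, 17, x), (35, 20, x), (39, 10, x), (40, 4, r), (7, 4, a)}
Keep only column(s) C, E: {(10, 39), (17, 26), (20, 35), (4, 40), (4, 7), (8, 12)}

{(10, 39), (17, 26), (20, 35), (4, 40), (4, 7), (8, 12)}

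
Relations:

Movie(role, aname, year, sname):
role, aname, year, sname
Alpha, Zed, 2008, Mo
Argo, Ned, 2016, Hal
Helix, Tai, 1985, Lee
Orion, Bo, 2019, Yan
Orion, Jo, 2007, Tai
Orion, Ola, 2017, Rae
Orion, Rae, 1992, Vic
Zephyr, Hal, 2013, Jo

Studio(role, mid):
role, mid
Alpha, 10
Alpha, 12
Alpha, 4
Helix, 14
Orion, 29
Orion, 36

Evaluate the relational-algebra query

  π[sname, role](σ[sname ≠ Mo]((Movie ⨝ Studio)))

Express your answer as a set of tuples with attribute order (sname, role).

Natural join on role: {(Alpha, Zed, 2008, Mo, 10), (Alpha, Zed, 2008, Mo, 12), (Alpha, Zed, 2008, Mo, 4), (Helix, Tai, 1985, Lee, 14), (Orion, Bo, 2019, Yan, 29), (Orion, Bo, 2019, Yan, 36), (Orion, Jo, 2007, Tai, 29), (Orion, Jo, 2007, Tai, 36), (Orion, Ola, 2017, Rae, 29), (Orion, Ola, 2017, Rae, 36), (Orion, Rae, 1992, Vic, 29), (Orion, Rae, 1992, Vic, 36)}
Selection sname ≠ Mo: {(Helix, Tai, 1985, Lee, 14), (Orion, Bo, 2019, Yan, 29), (Orion, Bo, 2019, Yan, 36), (Orion, Jo, 2007, Tai, 29), (Orion, Jo, 2007, Tai, 36), (Orion, Ola, 2017, Rae, 29), (Orion, Ola, 2017, Rae, 36), (Orion, Rae, 1992, Vic, 29), (Orion, Rae, 1992, Vic, 36)}
Projecting to sname, role (4 duplicate(s) eliminated): {(Lee, Helix), (Rae, Orion), (Tai, Orion), (Vic, Orion), (Yan, Orion)}

{(Lee, Helix), (Rae, Orion), (Tai, Orion), (Vic, Orion), (Yan, Orion)}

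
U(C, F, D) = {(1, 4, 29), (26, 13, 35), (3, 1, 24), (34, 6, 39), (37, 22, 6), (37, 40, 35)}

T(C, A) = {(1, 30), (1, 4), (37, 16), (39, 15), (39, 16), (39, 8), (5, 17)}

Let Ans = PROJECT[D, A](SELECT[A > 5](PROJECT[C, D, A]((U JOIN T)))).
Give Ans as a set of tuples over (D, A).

{(29, 30), (35, 16), (6, 16)}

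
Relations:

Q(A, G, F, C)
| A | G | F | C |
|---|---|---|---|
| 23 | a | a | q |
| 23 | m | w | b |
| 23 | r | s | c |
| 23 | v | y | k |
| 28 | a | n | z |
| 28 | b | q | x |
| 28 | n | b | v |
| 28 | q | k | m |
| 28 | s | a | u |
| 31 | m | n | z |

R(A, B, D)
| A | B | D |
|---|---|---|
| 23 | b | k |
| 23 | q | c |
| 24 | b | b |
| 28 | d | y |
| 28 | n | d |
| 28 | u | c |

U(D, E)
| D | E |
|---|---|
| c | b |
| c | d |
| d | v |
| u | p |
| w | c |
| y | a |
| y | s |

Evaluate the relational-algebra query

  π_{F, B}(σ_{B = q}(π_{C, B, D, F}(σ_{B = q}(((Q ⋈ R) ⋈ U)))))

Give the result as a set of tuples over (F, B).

{(a, q), (s, q), (w, q), (y, q)}

Joining Q and R on A yields {(23, a, a, q, b, k), (23, a, a, q, q, c), (23, m, w, b, b, k), (23, m, w, b, q, c), (23, r, s, c, b, k), (23, r, s, c, q, c), (23, v, y, k, b, k), (23, v, y, k, q, c), (28, a, n, z, d, y), (28, a, n, z, n, d), (28, a, n, z, u, c), (28, b, q, x, d, y), (28, b, q, x, n, d), (28, b, q, x, u, c), (28, n, b, v, d, y), (28, n, b, v, n, d), (28, n, b, v, u, c), (28, q, k, m, d, y), (28, q, k, m, n, d), (28, q, k, m, u, c), (28, s, a, u, d, y), (28, s, a, u, n, d), (28, s, a, u, u, c)}.
Joining (Q ⋈ R) and U on D yields {(23, a, a, q, q, c, b), (23, a, a, q, q, c, d), (23, m, w, b, q, c, b), (23, m, w, b, q, c, d), (23, r, s, c, q, c, b), (23, r, s, c, q, c, d), (23, v, y, k, q, c, b), (23, v, y, k, q, c, d), (28, a, n, z, d, y, a), (28, a, n, z, d, y, s), (28, a, n, z, n, d, v), (28, a, n, z, u, c, b), (28, a, n, z, u, c, d), (28, b, q, x, d, y, a), (28, b, q, x, d, y, s), (28, b, q, x, n, d, v), (28, b, q, x, u, c, b), (28, b, q, x, u, c, d), (28, n, b, v, d, y, a), (28, n, b, v, d, y, s), (28, n, b, v, n, d, v), (28, n, b, v, u, c, b), (28, n, b, v, u, c, d), (28, q, k, m, d, y, a), (28, q, k, m, d, y, s), (28, q, k, m, n, d, v), (28, q, k, m, u, c, b), (28, q, k, m, u, c, d), (28, s, a, u, d, y, a), (28, s, a, u, d, y, s), (28, s, a, u, n, d, v), (28, s, a, u, u, c, b), (28, s, a, u, u, c, d)}.
Filtering on B = q leaves {(23, a, a, q, q, c, b), (23, a, a, q, q, c, d), (23, m, w, b, q, c, b), (23, m, w, b, q, c, d), (23, r, s, c, q, c, b), (23, r, s, c, q, c, d), (23, v, y, k, q, c, b), (23, v, y, k, q, c, d)}.
Projecting to C, B, D, F (4 duplicate(s) eliminated): {(b, q, c, w), (c, q, c, s), (k, q, c, y), (q, q, c, a)}
Filtering on B = q leaves {(b, q, c, w), (c, q, c, s), (k, q, c, y), (q, q, c, a)}.
Projecting to F, B: {(a, q), (s, q), (w, q), (y, q)}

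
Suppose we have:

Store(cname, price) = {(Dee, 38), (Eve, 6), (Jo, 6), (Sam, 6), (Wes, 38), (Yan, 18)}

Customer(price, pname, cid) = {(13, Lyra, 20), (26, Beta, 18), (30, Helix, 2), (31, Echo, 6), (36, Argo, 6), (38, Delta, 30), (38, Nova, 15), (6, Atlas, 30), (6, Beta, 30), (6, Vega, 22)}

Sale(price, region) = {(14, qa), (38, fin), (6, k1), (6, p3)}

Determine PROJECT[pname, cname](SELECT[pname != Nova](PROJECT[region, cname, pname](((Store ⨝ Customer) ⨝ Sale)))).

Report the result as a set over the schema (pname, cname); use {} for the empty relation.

{(Atlas, Eve), (Atlas, Jo), (Atlas, Sam), (Beta, Eve), (Beta, Jo), (Beta, Sam), (Delta, Dee), (Delta, Wes), (Vega, Eve), (Vega, Jo), (Vega, Sam)}

Joining Store and Customer on price yields {(Dee, 38, Delta, 30), (Dee, 38, Nova, 15), (Eve, 6, Atlas, 30), (Eve, 6, Beta, 30), (Eve, 6, Vega, 22), (Jo, 6, Atlas, 30), (Jo, 6, Beta, 30), (Jo, 6, Vega, 22), (Sam, 6, Atlas, 30), (Sam, 6, Beta, 30), (Sam, 6, Vega, 22), (Wes, 38, Delta, 30), (Wes, 38, Nova, 15)}.
Joining (Store ⨝ Customer) and Sale on price yields {(Dee, 38, Delta, 30, fin), (Dee, 38, Nova, 15, fin), (Eve, 6, Atlas, 30, k1), (Eve, 6, Atlas, 30, p3), (Eve, 6, Beta, 30, k1), (Eve, 6, Beta, 30, p3), (Eve, 6, Vega, 22, k1), (Eve, 6, Vega, 22, p3), (Jo, 6, Atlas, 30, k1), (Jo, 6, Atlas, 30, p3), (Jo, 6, Beta, 30, k1), (Jo, 6, Beta, 30, p3), (Jo, 6, Vega, 22, k1), (Jo, 6, Vega, 22, p3), (Sam, 6, Atlas, 30, k1), (Sam, 6, Atlas, 30, p3), (Sam, 6, Beta, 30, k1), (Sam, 6, Beta, 30, p3), (Sam, 6, Vega, 22, k1), (Sam, 6, Vega, 22, p3), (Wes, 38, Delta, 30, fin), (Wes, 38, Nova, 15, fin)}.
Projecting to region, cname, pname: {(fin, Dee, Delta), (fin, Dee, Nova), (fin, Wes, Delta), (fin, Wes, Nova), (k1, Eve, Atlas), (k1, Eve, Beta), (k1, Eve, Vega), (k1, Jo, Atlas), (k1, Jo, Beta), (k1, Jo, Vega), (k1, Sam, Atlas), (k1, Sam, Beta), (k1, Sam, Vega), (p3, Eve, Atlas), (p3, Eve, Beta), (p3, Eve, Vega), (p3, Jo, Atlas), (p3, Jo, Beta), (p3, Jo, Vega), (p3, Sam, Atlas), (p3, Sam, Beta), (p3, Sam, Vega)}
Apply σ_{pname != Nova}; surviving tuples: {(fin, Dee, Delta), (fin, Wes, Delta), (k1, Eve, Atlas), (k1, Eve, Beta), (k1, Eve, Vega), (k1, Jo, Atlas), (k1, Jo, Beta), (k1, Jo, Vega), (k1, Sam, Atlas), (k1, Sam, Beta), (k1, Sam, Vega), (p3, Eve, Atlas), (p3, Eve, Beta), (p3, Eve, Vega), (p3, Jo, Atlas), (p3, Jo, Beta), (p3, Jo, Vega), (p3, Sam, Atlas), (p3, Sam, Beta), (p3, Sam, Vega)}
Projecting to pname, cname (9 duplicate(s) eliminated): {(Atlas, Eve), (Atlas, Jo), (Atlas, Sam), (Beta, Eve), (Beta, Jo), (Beta, Sam), (Delta, Dee), (Delta, Wes), (Vega, Eve), (Vega, Jo), (Vega, Sam)}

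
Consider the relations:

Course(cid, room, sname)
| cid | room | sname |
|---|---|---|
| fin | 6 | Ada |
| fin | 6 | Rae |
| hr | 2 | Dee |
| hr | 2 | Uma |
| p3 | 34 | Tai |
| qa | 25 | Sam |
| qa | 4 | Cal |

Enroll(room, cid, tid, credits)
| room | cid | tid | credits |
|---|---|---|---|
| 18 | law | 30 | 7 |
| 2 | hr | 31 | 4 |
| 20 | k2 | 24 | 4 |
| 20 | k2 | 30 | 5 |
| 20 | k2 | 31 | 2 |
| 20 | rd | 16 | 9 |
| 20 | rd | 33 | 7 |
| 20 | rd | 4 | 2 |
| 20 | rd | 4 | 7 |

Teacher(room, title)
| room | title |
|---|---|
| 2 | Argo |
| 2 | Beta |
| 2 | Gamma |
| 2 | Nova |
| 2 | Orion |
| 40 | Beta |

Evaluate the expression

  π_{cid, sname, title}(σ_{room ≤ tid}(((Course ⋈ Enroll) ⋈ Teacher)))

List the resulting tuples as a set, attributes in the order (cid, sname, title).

{(hr, Dee, Argo), (hr, Dee, Beta), (hr, Dee, Gamma), (hr, Dee, Nova), (hr, Dee, Orion), (hr, Uma, Argo), (hr, Uma, Beta), (hr, Uma, Gamma), (hr, Uma, Nova), (hr, Uma, Orion)}

Joining Course and Enroll on cid, room yields {(hr, 2, Dee, 31, 4), (hr, 2, Uma, 31, 4)}.
Joining (Course ⋈ Enroll) and Teacher on room yields {(hr, 2, Dee, 31, 4, Argo), (hr, 2, Dee, 31, 4, Beta), (hr, 2, Dee, 31, 4, Gamma), (hr, 2, Dee, 31, 4, Nova), (hr, 2, Dee, 31, 4, Orion), (hr, 2, Uma, 31, 4, Argo), (hr, 2, Uma, 31, 4, Beta), (hr, 2, Uma, 31, 4, Gamma), (hr, 2, Uma, 31, 4, Nova), (hr, 2, Uma, 31, 4, Orion)}.
Apply σ_{room ≤ tid}; surviving tuples: {(hr, 2, Dee, 31, 4, Argo), (hr, 2, Dee, 31, 4, Beta), (hr, 2, Dee, 31, 4, Gamma), (hr, 2, Dee, 31, 4, Nova), (hr, 2, Dee, 31, 4, Orion), (hr, 2, Uma, 31, 4, Argo), (hr, 2, Uma, 31, 4, Beta), (hr, 2, Uma, 31, 4, Gamma), (hr, 2, Uma, 31, 4, Nova), (hr, 2, Uma, 31, 4, Orion)}
π_{cid, sname, title} gives {(hr, Dee, Argo), (hr, Dee, Beta), (hr, Dee, Gamma), (hr, Dee, Nova), (hr, Dee, Orion), (hr, Uma, Argo), (hr, Uma, Beta), (hr, Uma, Gamma), (hr, Uma, Nova), (hr, Uma, Orion)}.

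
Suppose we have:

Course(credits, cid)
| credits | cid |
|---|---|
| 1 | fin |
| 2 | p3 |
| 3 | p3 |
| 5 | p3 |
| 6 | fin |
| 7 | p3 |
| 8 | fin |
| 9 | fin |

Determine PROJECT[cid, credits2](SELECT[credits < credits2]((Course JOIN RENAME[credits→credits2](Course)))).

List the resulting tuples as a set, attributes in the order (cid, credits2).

{(fin, 6), (fin, 8), (fin, 9), (p3, 3), (p3, 5), (p3, 7)}

ρ[credits→credits2]: schema becomes (credits2, cid); tuples unchanged.
Natural join on cid: {(1, fin, 1), (1, fin, 6), (1, fin, 8), (1, fin, 9), (2, p3, 2), (2, p3, 3), (2, p3, 5), (2, p3, 7), (3, p3, 2), (3, p3, 3), (3, p3, 5), (3, p3, 7), (5, p3, 2), (5, p3, 3), (5, p3, 5), (5, p3, 7), (6, fin, 1), (6, fin, 6), (6, fin, 8), (6, fin, 9), (7, p3, 2), (7, p3, 3), (7, p3, 5), (7, p3, 7), (8, fin, 1), (8, fin, 6), (8, fin, 8), (8, fin, 9), (9, fin, 1), (9, fin, 6), (9, fin, 8), (9, fin, 9)}
σ[credits < credits2]: keep tuples satisfying credits < credits2 → {(1, fin, 6), (1, fin, 8), (1, fin, 9), (2, p3, 3), (2, p3, 5), (2, p3, 7), (3, p3, 5), (3, p3, 7), (5, p3, 7), (6, fin, 8), (6, fin, 9), (8, fin, 9)}
π[cid, credits2]: project onto (cid, credits2) (6 duplicate(s) eliminated) → {(fin, 6), (fin, 8), (fin, 9), (p3, 3), (p3, 5), (p3, 7)}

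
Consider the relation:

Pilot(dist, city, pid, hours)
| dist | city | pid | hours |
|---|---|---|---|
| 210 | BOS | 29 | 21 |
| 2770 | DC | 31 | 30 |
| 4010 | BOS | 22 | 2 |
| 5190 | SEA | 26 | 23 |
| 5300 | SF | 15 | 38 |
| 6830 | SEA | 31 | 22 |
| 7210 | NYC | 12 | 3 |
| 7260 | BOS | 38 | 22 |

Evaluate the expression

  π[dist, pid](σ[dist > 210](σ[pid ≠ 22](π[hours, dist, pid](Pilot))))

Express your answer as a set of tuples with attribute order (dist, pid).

{(2770, 31), (5190, 26), (5300, 15), (6830, 31), (7210, 12), (7260, 38)}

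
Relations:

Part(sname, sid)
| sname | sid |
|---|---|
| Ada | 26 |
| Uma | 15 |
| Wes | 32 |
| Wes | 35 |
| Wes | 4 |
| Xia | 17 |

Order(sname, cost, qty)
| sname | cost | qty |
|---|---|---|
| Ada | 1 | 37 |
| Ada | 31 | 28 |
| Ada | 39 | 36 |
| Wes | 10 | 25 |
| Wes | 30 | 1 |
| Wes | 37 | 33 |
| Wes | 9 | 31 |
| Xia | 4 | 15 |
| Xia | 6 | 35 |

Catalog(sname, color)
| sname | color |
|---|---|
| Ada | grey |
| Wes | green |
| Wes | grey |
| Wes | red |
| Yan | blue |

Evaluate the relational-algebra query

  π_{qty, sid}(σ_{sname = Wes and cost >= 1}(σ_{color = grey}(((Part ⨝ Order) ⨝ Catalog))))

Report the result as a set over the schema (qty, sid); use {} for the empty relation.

Joining Part and Order on sname yields {(Ada, 26, 1, 37), (Ada, 26, 31, 28), (Ada, 26, 39, 36), (Wes, 32, 10, 25), (Wes, 32, 30, 1), (Wes, 32, 37, 33), (Wes, 32, 9, 31), (Wes, 35, 10, 25), (Wes, 35, 30, 1), (Wes, 35, 37, 33), (Wes, 35, 9, 31), (Wes, 4, 10, 25), (Wes, 4, 30, 1), (Wes, 4, 37, 33), (Wes, 4, 9, 31), (Xia, 17, 4, 15), (Xia, 17, 6, 35)}.
Joining (Part ⨝ Order) and Catalog on sname yields {(Ada, 26, 1, 37, grey), (Ada, 26, 31, 28, grey), (Ada, 26, 39, 36, grey), (Wes, 32, 10, 25, green), (Wes, 32, 10, 25, grey), (Wes, 32, 10, 25, red), (Wes, 32, 30, 1, green), (Wes, 32, 30, 1, grey), (Wes, 32, 30, 1, red), (Wes, 32, 37, 33, green), (Wes, 32, 37, 33, grey), (Wes, 32, 37, 33, red), (Wes, 32, 9, 31, green), (Wes, 32, 9, 31, grey), (Wes, 32, 9, 31, red), (Wes, 35, 10, 25, green), (Wes, 35, 10, 25, grey), (Wes, 35, 10, 25, red), (Wes, 35, 30, 1, green), (Wes, 35, 30, 1, grey), (Wes, 35, 30, 1, red), (Wes, 35, 37, 33, green), (Wes, 35, 37, 33, grey), (Wes, 35, 37, 33, red), (Wes, 35, 9, 31, green), (Wes, 35, 9, 31, grey), (Wes, 35, 9, 31, red), (Wes, 4, 10, 25, green), (Wes, 4, 10, 25, grey), (Wes, 4, 10, 25, red), (Wes, 4, 30, 1, green), (Wes, 4, 30, 1, grey), (Wes, 4, 30, 1, red), (Wes, 4, 37, 33, green), (Wes, 4, 37, 33, grey), (Wes, 4, 37, 33, red), (Wes, 4, 9, 31, green), (Wes, 4, 9, 31, grey), (Wes, 4, 9, 31, red)}.
Filtering on color = grey leaves {(Ada, 26, 1, 37, grey), (Ada, 26, 31, 28, grey), (Ada, 26, 39, 36, grey), (Wes, 32, 10, 25, grey), (Wes, 32, 30, 1, grey), (Wes, 32, 37, 33, grey), (Wes, 32, 9, 31, grey), (Wes, 35, 10, 25, grey), (Wes, 35, 30, 1, grey), (Wes, 35, 37, 33, grey), (Wes, 35, 9, 31, grey), (Wes, 4, 10, 25, grey), (Wes, 4, 30, 1, grey), (Wes, 4, 37, 33, grey), (Wes, 4, 9, 31, grey)}.
Filtering on sname = Wes and cost >= 1 leaves {(Wes, 32, 10, 25, grey), (Wes, 32, 30, 1, grey), (Wes, 32, 37, 33, grey), (Wes, 32, 9, 31, grey), (Wes, 35, 10, 25, grey), (Wes, 35, 30, 1, grey), (Wes, 35, 37, 33, grey), (Wes, 35, 9, 31, grey), (Wes, 4, 10, 25, grey), (Wes, 4, 30, 1, grey), (Wes, 4, 37, 33, grey), (Wes, 4, 9, 31, grey)}.
π[qty, sid]: project onto (qty, sid) → {(1, 32), (1, 35), (1, 4), (25, 32), (25, 35), (25, 4), (31, 32), (31, 35), (31, 4), (33, 32), (33, 35), (33, 4)}

{(1, 32), (1, 35), (1, 4), (25, 32), (25, 35), (25, 4), (31, 32), (31, 35), (31, 4), (33, 32), (33, 35), (33, 4)}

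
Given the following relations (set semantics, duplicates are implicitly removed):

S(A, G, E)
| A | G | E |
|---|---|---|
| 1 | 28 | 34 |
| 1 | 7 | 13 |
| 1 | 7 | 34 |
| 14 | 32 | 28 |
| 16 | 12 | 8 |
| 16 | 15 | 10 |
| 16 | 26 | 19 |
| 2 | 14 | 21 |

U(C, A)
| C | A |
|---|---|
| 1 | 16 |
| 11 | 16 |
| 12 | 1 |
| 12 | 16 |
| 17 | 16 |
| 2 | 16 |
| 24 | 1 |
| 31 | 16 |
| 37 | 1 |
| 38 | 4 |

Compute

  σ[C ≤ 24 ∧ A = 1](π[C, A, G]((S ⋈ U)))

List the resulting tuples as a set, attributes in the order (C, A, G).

S ⋈ U (natural join on A): {(1, 28, 34, 12), (1, 28, 34, 24), (1, 28, 34, 37), (1, 7, 13, 12), (1, 7, 13, 24), (1, 7, 13, 37), (1, 7, 34, 12), (1, 7, 34, 24), (1, 7, 34, 37), (16, 12, 8, 1), (16, 12, 8, 11), (16, 12, 8, 12), (16, 12, 8, 17), (16, 12, 8, 2), (16, 12, 8, 31), (16, 15, 10, 1), (16, 15, 10, 11), (16, 15, 10, 12), (16, 15, 10, 17), (16, 15, 10, 2), (16, 15, 10, 31), (16, 26, 19, 1), (16, 26, 19, 11), (16, 26, 19, 12), (16, 26, 19, 17), (16, 26, 19, 2), (16, 26, 19, 31)}
Projecting to C, A, G (3 duplicate(s) eliminated): {(1, 16, 12), (1, 16, 15), (1, 16, 26), (11, 16, 12), (11, 16, 15), (11, 16, 26), (12, 1, 28), (12, 1, 7), (12, 16, 12), (12, 16, 15), (12, 16, 26), (17, 16, 12), (17, 16, 15), (17, 16, 26), (2, 16, 12), (2, 16, 15), (2, 16, 26), (24, 1, 28), (24, 1, 7), (31, 16, 12), (31, 16, 15), (31, 16, 26), (37, 1, 28), (37, 1, 7)}
Filtering on C ≤ 24 ∧ A = 1 leaves {(12, 1, 28), (12, 1, 7), (24, 1, 28), (24, 1, 7)}.

{(12, 1, 28), (12, 1, 7), (24, 1, 28), (24, 1, 7)}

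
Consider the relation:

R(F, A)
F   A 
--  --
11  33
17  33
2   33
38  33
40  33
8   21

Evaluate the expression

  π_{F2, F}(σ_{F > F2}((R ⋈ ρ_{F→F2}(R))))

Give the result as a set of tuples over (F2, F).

ρ[F→F2]: schema becomes (F2, A); tuples unchanged.
Joining R and ρ_{F→F2}(R) on A yields {(11, 33, 11), (11, 33, 17), (11, 33, 2), (11, 33, 38), (11, 33, 40), (17, 33, 11), (17, 33, 17), (17, 33, 2), (17, 33, 38), (17, 33, 40), (2, 33, 11), (2, 33, 17), (2, 33, 2), (2, 33, 38), (2, 33, 40), (38, 33, 11), (38, 33, 17), (38, 33, 2), (38, 33, 38), (38, 33, 40), (40, 33, 11), (40, 33, 17), (40, 33, 2), (40, 33, 38), (40, 33, 40), (8, 21, 8)}.
Apply σ_{F > F2}; surviving tuples: {(11, 33, 2), (17, 33, 11), (17, 33, 2), (38, 33, 11), (38, 33, 17), (38, 33, 2), (40, 33, 11), (40, 33, 17), (40, 33, 2), (40, 33, 38)}
Projecting to F2, F: {(11, 17), (11, 38), (11, 40), (17, 38), (17, 40), (2, 11), (2, 17), (2, 38), (2, 40), (38, 40)}

{(11, 17), (11, 38), (11, 40), (17, 38), (17, 40), (2, 11), (2, 17), (2, 38), (2, 40), (38, 40)}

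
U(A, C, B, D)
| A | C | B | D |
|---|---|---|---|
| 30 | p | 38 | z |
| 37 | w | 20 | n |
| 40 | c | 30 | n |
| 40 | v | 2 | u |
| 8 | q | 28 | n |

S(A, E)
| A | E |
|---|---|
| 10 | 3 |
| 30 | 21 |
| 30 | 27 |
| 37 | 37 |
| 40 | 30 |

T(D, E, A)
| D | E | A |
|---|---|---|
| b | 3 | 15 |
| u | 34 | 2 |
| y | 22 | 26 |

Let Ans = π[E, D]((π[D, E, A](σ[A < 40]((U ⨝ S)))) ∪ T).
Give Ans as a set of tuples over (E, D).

{(21, z), (22, y), (27, z), (3, b), (34, u), (37, n)}

U ⋈ S (natural join on A): {(30, p, 38, z, 21), (30, p, 38, z, 27), (37, w, 20, n, 37), (40, c, 30, n, 30), (40, v, 2, u, 30)}
Apply σ_{A < 40}; surviving tuples: {(30, p, 38, z, 21), (30, p, 38, z, 27), (37, w, 20, n, 37)}
π_{D, E, A} gives {(n, 37, 37), (z, 21, 30), (z, 27, 30)}.
Set union of the two operands is {(b, 3, 15), (n, 37, 37), (u, 34, 2), (y, 22, 26), (z, 21, 30), (z, 27, 30)}.
π_{E, D} gives {(21, z), (22, y), (27, z), (3, b), (34, u), (37, n)}.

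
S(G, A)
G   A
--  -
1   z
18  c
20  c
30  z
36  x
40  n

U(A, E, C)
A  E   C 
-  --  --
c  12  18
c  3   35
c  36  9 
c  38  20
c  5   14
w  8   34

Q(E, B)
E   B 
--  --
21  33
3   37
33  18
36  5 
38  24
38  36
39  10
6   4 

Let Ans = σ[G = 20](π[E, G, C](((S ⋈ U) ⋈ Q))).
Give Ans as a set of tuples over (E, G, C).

{(3, 20, 35), (36, 20, 9), (38, 20, 20)}

Joining S and U on A yields {(18, c, 12, 18), (18, c, 3, 35), (18, c, 36, 9), (18, c, 38, 20), (18, c, 5, 14), (20, c, 12, 18), (20, c, 3, 35), (20, c, 36, 9), (20, c, 38, 20), (20, c, 5, 14)}.
Joining (S ⋈ U) and Q on E yields {(18, c, 3, 35, 37), (18, c, 36, 9, 5), (18, c, 38, 20, 24), (18, c, 38, 20, 36), (20, c, 3, 35, 37), (20, c, 36, 9, 5), (20, c, 38, 20, 24), (20, c, 38, 20, 36)}.
π[E, G, C]: project onto (E, G, C) (2 duplicate(s) eliminated) → {(3, 18, 35), (3, 20, 35), (36, 18, 9), (36, 20, 9), (38, 18, 20), (38, 20, 20)}
Apply σ_{G = 20}; surviving tuples: {(3, 20, 35), (36, 20, 9), (38, 20, 20)}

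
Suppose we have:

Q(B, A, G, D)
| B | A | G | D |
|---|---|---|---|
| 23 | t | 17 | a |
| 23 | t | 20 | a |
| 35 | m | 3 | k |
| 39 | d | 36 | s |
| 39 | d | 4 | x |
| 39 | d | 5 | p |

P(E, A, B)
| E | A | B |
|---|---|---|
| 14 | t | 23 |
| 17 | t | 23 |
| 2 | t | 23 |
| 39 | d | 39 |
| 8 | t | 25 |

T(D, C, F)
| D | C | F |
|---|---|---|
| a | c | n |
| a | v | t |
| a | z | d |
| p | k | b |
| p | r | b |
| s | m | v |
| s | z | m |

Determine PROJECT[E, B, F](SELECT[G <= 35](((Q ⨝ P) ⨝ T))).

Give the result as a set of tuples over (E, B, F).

{(14, 23, d), (14, 23, n), (14, 23, t), (17, 23, d), (17, 23, n), (17, 23, t), (2, 23, d), (2, 23, n), (2, 23, t), (39, 39, b)}

Natural join on B, A: {(23, t, 17, a, 14), (23, t, 17, a, 17), (23, t, 17, a, 2), (23, t, 20, a, 14), (23, t, 20, a, 17), (23, t, 20, a, 2), (39, d, 36, s, 39), (39, d, 4, x, 39), (39, d, 5, p, 39)}
Natural join on D: {(23, t, 17, a, 14, c, n), (23, t, 17, a, 14, v, t), (23, t, 17, a, 14, z, d), (23, t, 17, a, 17, c, n), (23, t, 17, a, 17, v, t), (23, t, 17, a, 17, z, d), (23, t, 17, a, 2, c, n), (23, t, 17, a, 2, v, t), (23, t, 17, a, 2, z, d), (23, t, 20, a, 14, c, n), (23, t, 20, a, 14, v, t), (23, t, 20, a, 14, z, d), (23, t, 20, a, 17, c, n), (23, t, 20, a, 17, v, t), (23, t, 20, a, 17, z, d), (23, t, 20, a, 2, c, n), (23, t, 20, a, 2, v, t), (23, t, 20, a, 2, z, d), (39, d, 36, s, 39, m, v), (39, d, 36, s, 39, z, m), (39, d, 5, p, 39, k, b), (39, d, 5, p, 39, r, b)}
Apply σ_{G <= 35}; surviving tuples: {(23, t, 17, a, 14, c, n), (23, t, 17, a, 14, v, t), (23, t, 17, a, 14, z, d), (23, t, 17, a, 17, c, n), (23, t, 17, a, 17, v, t), (23, t, 17, a, 17, z, d), (23, t, 17, a, 2, c, n), (23, t, 17, a, 2, v, t), (23, t, 17, a, 2, z, d), (23, t, 20, a, 14, c, n), (23, t, 20, a, 14, v, t), (23, t, 20, a, 14, z, d), (23, t, 20, a, 17, c, n), (23, t, 20, a, 17, v, t), (23, t, 20, a, 17, z, d), (23, t, 20, a, 2, c, n), (23, t, 20, a, 2, v, t), (23, t, 20, a, 2, z, d), (39, d, 5, p, 39, k, b), (39, d, 5, p, 39, r, b)}
π_{E, B, F} gives {(14, 23, d), (14, 23, n), (14, 23, t), (17, 23, d), (17, 23, n), (17, 23, t), (2, 23, d), (2, 23, n), (2, 23, t), (39, 39, b)} (10 duplicate(s) eliminated).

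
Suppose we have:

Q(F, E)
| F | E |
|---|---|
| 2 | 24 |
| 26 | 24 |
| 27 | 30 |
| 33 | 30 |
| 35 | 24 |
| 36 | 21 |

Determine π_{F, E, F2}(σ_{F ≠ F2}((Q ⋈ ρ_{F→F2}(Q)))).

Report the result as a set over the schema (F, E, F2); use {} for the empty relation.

{(2, 24, 26), (2, 24, 35), (26, 24, 2), (26, 24, 35), (27, 30, 33), (33, 30, 27), (35, 24, 2), (35, 24, 26)}

ρ[F→F2]: schema becomes (F2, E); tuples unchanged.
Joining Q and ρ_{F→F2}(Q) on E yields {(2, 24, 2), (2, 24, 26), (2, 24, 35), (26, 24, 2), (26, 24, 26), (26, 24, 35), (27, 30, 27), (27, 30, 33), (33, 30, 27), (33, 30, 33), (35, 24, 2), (35, 24, 26), (35, 24, 35), (36, 21, 36)}.
σ[F ≠ F2]: keep tuples satisfying F ≠ F2 → {(2, 24, 26), (2, 24, 35), (26, 24, 2), (26, 24, 35), (27, 30, 33), (33, 30, 27), (35, 24, 2), (35, 24, 26)}
π[F, E, F2]: project onto (F, E, F2) → {(2, 24, 26), (2, 24, 35), (26, 24, 2), (26, 24, 35), (27, 30, 33), (33, 30, 27), (35, 24, 2), (35, 24, 26)}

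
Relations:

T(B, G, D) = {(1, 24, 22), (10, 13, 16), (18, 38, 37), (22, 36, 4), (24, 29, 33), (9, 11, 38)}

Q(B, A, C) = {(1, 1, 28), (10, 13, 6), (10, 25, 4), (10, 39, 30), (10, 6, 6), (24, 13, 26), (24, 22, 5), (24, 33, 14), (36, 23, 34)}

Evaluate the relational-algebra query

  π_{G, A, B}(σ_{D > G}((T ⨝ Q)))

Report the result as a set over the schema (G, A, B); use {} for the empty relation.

{(13, 13, 10), (13, 25, 10), (13, 39, 10), (13, 6, 10), (29, 13, 24), (29, 22, 24), (29, 33, 24)}

Joining T and Q on B yields {(1, 24, 22, 1, 28), (10, 13, 16, 13, 6), (10, 13, 16, 25, 4), (10, 13, 16, 39, 30), (10, 13, 16, 6, 6), (24, 29, 33, 13, 26), (24, 29, 33, 22, 5), (24, 29, 33, 33, 14)}.
Filtering on D > G leaves {(10, 13, 16, 13, 6), (10, 13, 16, 25, 4), (10, 13, 16, 39, 30), (10, 13, 16, 6, 6), (24, 29, 33, 13, 26), (24, 29, 33, 22, 5), (24, 29, 33, 33, 14)}.
Projecting to G, A, B: {(13, 13, 10), (13, 25, 10), (13, 39, 10), (13, 6, 10), (29, 13, 24), (29, 22, 24), (29, 33, 24)}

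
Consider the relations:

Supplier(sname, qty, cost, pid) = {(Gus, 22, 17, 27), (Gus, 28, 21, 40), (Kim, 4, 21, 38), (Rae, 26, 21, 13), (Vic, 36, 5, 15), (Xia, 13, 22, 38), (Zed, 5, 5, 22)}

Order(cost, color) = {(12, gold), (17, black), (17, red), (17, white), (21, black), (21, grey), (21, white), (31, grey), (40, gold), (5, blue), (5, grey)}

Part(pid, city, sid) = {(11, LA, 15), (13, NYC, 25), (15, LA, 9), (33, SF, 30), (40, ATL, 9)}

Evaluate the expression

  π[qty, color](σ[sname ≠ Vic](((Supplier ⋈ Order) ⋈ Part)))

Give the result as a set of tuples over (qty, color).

{(26, black), (26, grey), (26, white), (28, black), (28, grey), (28, white)}

Natural join on cost: {(Gus, 22, 17, 27, black), (Gus, 22, 17, 27, red), (Gus, 22, 17, 27, white), (Gus, 28, 21, 40, black), (Gus, 28, 21, 40, grey), (Gus, 28, 21, 40, white), (Kim, 4, 21, 38, black), (Kim, 4, 21, 38, grey), (Kim, 4, 21, 38, white), (Rae, 26, 21, 13, black), (Rae, 26, 21, 13, grey), (Rae, 26, 21, 13, white), (Vic, 36, 5, 15, blue), (Vic, 36, 5, 15, grey), (Zed, 5, 5, 22, blue), (Zed, 5, 5, 22, grey)}
Natural join on pid: {(Gus, 28, 21, 40, black, ATL, 9), (Gus, 28, 21, 40, grey, ATL, 9), (Gus, 28, 21, 40, white, ATL, 9), (Rae, 26, 21, 13, black, NYC, 25), (Rae, 26, 21, 13, grey, NYC, 25), (Rae, 26, 21, 13, white, NYC, 25), (Vic, 36, 5, 15, blue, LA, 9), (Vic, 36, 5, 15, grey, LA, 9)}
Filtering on sname ≠ Vic leaves {(Gus, 28, 21, 40, black, ATL, 9), (Gus, 28, 21, 40, grey, ATL, 9), (Gus, 28, 21, 40, white, ATL, 9), (Rae, 26, 21, 13, black, NYC, 25), (Rae, 26, 21, 13, grey, NYC, 25), (Rae, 26, 21, 13, white, NYC, 25)}.
π[qty, color]: project onto (qty, color) → {(26, black), (26, grey), (26, white), (28, black), (28, grey), (28, white)}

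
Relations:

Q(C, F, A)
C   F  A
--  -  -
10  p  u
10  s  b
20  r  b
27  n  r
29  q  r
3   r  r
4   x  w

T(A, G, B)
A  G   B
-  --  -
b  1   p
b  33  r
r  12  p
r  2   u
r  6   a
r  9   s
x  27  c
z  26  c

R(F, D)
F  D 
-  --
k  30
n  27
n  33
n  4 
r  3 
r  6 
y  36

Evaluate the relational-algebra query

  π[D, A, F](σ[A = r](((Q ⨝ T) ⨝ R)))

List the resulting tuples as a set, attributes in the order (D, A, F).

{(27, r, n), (3, r, r), (33, r, n), (4, r, n), (6, r, r)}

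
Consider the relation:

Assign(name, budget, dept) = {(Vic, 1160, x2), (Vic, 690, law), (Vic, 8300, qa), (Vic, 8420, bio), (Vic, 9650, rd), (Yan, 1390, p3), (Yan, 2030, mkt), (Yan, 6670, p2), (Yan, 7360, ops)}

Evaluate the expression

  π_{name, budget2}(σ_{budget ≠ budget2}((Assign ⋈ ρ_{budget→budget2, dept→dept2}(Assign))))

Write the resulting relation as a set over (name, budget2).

{(Vic, 1160), (Vic, 690), (Vic, 8300), (Vic, 8420), (Vic, 9650), (Yan, 1390), (Yan, 2030), (Yan, 6670), (Yan, 7360)}

ρ[budget→budget2, dept→dept2]: schema becomes (name, budget2, dept2); tuples unchanged.
Joining Assign and ρ_{budget→budget2, dept→dept2}(Assign) on name yields {(Vic, 1160, x2, 1160, x2), (Vic, 1160, x2, 690, law), (Vic, 1160, x2, 8300, qa), (Vic, 1160, x2, 8420, bio), (Vic, 1160, x2, 9650, rd), (Vic, 690, law, 1160, x2), (Vic, 690, law, 690, law), (Vic, 690, law, 8300, qa), (Vic, 690, law, 8420, bio), (Vic, 690, law, 9650, rd), (Vic, 8300, qa, 1160, x2), (Vic, 8300, qa, 690, law), (Vic, 8300, qa, 8300, qa), (Vic, 8300, qa, 8420, bio), (Vic, 8300, qa, 9650, rd), (Vic, 8420, bio, 1160, x2), (Vic, 8420, bio, 690, law), (Vic, 8420, bio, 8300, qa), (Vic, 8420, bio, 8420, bio), (Vic, 8420, bio, 9650, rd), (Vic, 9650, rd, 1160, x2), (Vic, 9650, rd, 690, law), (Vic, 9650, rd, 8300, qa), (Vic, 9650, rd, 8420, bio), (Vic, 9650, rd, 9650, rd), (Yan, 1390, p3, 1390, p3), (Yan, 1390, p3, 2030, mkt), (Yan, 1390, p3, 6670, p2), (Yan, 1390, p3, 7360, ops), (Yan, 2030, mkt, 1390, p3), (Yan, 2030, mkt, 2030, mkt), (Yan, 2030, mkt, 6670, p2), (Yan, 2030, mkt, 7360, ops), (Yan, 6670, p2, 1390, p3), (Yan, 6670, p2, 2030, mkt), (Yan, 6670, p2, 6670, p2), (Yan, 6670, p2, 7360, ops), (Yan, 7360, ops, 1390, p3), (Yan, 7360, ops, 2030, mkt), (Yan, 7360, ops, 6670, p2), (Yan, 7360, ops, 7360, ops)}.
Selection budget ≠ budget2: {(Vic, 1160, x2, 690, law), (Vic, 1160, x2, 8300, qa), (Vic, 1160, x2, 8420, bio), (Vic, 1160, x2, 9650, rd), (Vic, 690, law, 1160, x2), (Vic, 690, law, 8300, qa), (Vic, 690, law, 8420, bio), (Vic, 690, law, 9650, rd), (Vic, 8300, qa, 1160, x2), (Vic, 8300, qa, 690, law), (Vic, 8300, qa, 8420, bio), (Vic, 8300, qa, 9650, rd), (Vic, 8420, bio, 1160, x2), (Vic, 8420, bio, 690, law), (Vic, 8420, bio, 8300, qa), (Vic, 8420, bio, 9650, rd), (Vic, 9650, rd, 1160, x2), (Vic, 9650, rd, 690, law), (Vic, 9650, rd, 8300, qa), (Vic, 9650, rd, 8420, bio), (Yan, 1390, p3, 2030, mkt), (Yan, 1390, p3, 6670, p2), (Yan, 1390, p3, 7360, ops), (Yan, 2030, mkt, 1390, p3), (Yan, 2030, mkt, 6670, p2), (Yan, 2030, mkt, 7360, ops), (Yan, 6670, p2, 1390, p3), (Yan, 6670, p2, 2030, mkt), (Yan, 6670, p2, 7360, ops), (Yan, 7360, ops, 1390, p3), (Yan, 7360, ops, 2030, mkt), (Yan, 7360, ops, 6670, p2)}
Projecting to name, budget2 (23 duplicate(s) eliminated): {(Vic, 1160), (Vic, 690), (Vic, 8300), (Vic, 8420), (Vic, 9650), (Yan, 1390), (Yan, 2030), (Yan, 6670), (Yan, 7360)}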